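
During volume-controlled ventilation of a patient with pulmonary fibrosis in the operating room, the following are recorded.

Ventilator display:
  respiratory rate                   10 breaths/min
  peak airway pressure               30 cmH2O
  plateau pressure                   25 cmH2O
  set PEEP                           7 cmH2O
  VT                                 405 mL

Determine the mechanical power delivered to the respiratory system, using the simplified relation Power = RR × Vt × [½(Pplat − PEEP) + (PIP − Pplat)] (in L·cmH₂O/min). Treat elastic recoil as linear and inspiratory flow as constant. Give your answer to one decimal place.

Per-breath work = Vt × [½(Pplat−PEEP) + (PIP−Pplat)] = 0.405 × [0.5×18.0 + 5.0] = 0.405 × 14.0 = 5.67 L·cmH2O.
Power = 10 × 5.67 = 56.7 L·cmH2O/min.

56.7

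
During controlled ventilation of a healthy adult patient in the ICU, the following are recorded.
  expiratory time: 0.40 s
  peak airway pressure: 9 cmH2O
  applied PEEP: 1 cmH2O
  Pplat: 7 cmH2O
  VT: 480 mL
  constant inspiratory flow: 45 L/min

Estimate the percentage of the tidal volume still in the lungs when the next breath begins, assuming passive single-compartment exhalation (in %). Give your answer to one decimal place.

Flow: 45 L/min ÷ 60 = 0.75 L/s.
R = (PIP − Pplat)/V̇ = (9 − 7) / 0.75 = 2.0/0.75 = 2.667 cmH2O·s/L.
C = Vt/(Pplat − PEEP) = 480.0 / (7 − 1) = 480.0/6.0 = 80.0 mL/cmH2O.
τ = R × C = 2.667 × 0.08 L/cmH2O = 0.2134 s.
Fraction remaining at end-expiration = e^(−Te/τ) = e^(−0.40/0.2134) = 0.1534 → 15.34%.

15.3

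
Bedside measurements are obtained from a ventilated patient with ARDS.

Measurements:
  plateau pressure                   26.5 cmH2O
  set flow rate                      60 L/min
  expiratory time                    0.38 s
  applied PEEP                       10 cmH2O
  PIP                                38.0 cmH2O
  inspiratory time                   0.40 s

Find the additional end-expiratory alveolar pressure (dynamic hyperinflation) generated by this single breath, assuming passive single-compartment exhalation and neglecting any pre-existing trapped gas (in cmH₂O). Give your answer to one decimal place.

Flow: 60 L/min ÷ 60 = 1 L/s.
Vt = flow × Ti = 1 L/s × 0.40 s × 1000 mL/L = 400.0 mL.
R = (PIP − Pplat)/V̇ = (38.0 − 26.5) / 1 = 11.5/1 = 11.5 cmH2O·s/L.
C = Vt/(Pplat − PEEP) = 400.0 / (26.5 − 10) = 400.0/16.5 = 24.242 mL/cmH2O.
τ = R × C = 11.5 × 0.02424 L/cmH2O = 0.2788 s.
Fraction remaining = e^(−Te/τ) = e^(−0.38/0.2788) = 0.2559; trapped volume = 400.0 × 0.2559 = 102.36 mL.
Additional alveolar pressure from trapping ≈ V_trapped / C = 102.36 / 24.242 = 4.222 cmH2O.

4.2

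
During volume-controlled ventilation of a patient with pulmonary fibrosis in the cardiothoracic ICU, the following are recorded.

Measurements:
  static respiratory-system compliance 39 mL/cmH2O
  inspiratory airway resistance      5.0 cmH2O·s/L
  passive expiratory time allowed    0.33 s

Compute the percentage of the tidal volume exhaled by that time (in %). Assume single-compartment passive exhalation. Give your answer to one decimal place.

τ = R × C = 5.0 × 39 mL/cmH2O = 5.0 × 0.039 L/cmH2O = 0.195 s.
Passive exhalation: V(t)/V₀ = e^(−t/τ) = e^(−0.33/0.195) = 0.1841.
Fraction exhaled = 1 − 0.1841 = 0.8159 → 81.59%.

81.6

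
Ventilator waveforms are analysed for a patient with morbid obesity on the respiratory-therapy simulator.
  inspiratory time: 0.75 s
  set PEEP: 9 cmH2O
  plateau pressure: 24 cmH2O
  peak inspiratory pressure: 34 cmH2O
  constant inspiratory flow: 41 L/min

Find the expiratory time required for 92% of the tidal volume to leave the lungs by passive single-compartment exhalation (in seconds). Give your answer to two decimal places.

Flow: 41 L/min ÷ 60 = 0.6833 L/s.
Vt = flow × Ti = 0.6833 L/s × 0.75 s × 1000 mL/L = 512.48 mL.
R = (PIP − Pplat)/V̇ = (34 − 24) / 0.6833 = 10.0/0.6833 = 14.635 cmH2O·s/L.
C = Vt/(Pplat − PEEP) = 512.48 / (24 − 9) = 512.48/15.0 = 34.165 mL/cmH2O.
τ = R × C = 14.635 × 0.03417 L/cmH2O = 0.5001 s.
t = −τ·ln(1 − 0.92) = −0.5001·ln(0.08) = 1.263 s.

1.26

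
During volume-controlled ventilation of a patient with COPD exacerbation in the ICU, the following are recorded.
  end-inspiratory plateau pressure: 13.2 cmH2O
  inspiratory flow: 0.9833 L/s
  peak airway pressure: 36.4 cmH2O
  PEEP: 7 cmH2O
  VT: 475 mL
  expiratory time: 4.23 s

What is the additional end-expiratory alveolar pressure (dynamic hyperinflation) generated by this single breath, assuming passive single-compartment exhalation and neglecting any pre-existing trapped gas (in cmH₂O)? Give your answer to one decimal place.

R = (PIP − Pplat)/V̇ = (36.4 − 13.2) / 0.9833 = 23.2/0.9833 = 23.594 cmH2O·s/L.
C = Vt/(Pplat − PEEP) = 475.0 / (13.2 − 7) = 475.0/6.2 = 76.613 mL/cmH2O.
τ = R × C = 23.594 × 0.07661 L/cmH2O = 1.808 s.
Fraction remaining = e^(−Te/τ) = e^(−4.23/1.808) = 0.09637; trapped volume = 475.0 × 0.09637 = 45.776 mL.
Additional alveolar pressure from trapping ≈ V_trapped / C = 45.776 / 76.613 = 0.5975 cmH2O.

0.6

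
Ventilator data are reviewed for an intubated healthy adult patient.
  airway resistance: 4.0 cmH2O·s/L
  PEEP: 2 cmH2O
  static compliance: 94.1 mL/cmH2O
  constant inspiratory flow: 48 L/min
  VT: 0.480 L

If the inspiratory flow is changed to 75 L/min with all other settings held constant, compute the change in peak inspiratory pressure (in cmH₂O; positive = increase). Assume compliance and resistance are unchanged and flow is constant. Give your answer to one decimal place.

1.8

Flow: 48 L/min ÷ 60 = 0.8 L/s.
New flow: 75 L/min ÷ 60 = 1.25 L/s.
PIP = Vt/C + R·V̇ + PEEP (constant-flow equation of motion).
Only the resistive term changes: ΔPIP = R × ΔV̇ = 4.0 × (1.25 − 0.8) = 4.0 × 0.45 = 1.8 cmH2O.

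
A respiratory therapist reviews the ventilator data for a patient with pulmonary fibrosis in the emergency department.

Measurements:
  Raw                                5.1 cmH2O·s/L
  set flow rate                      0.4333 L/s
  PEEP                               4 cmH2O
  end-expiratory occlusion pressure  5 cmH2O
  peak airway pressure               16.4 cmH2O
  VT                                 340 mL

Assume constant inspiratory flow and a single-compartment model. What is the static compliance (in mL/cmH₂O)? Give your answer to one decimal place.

Total PEEP = 5 cmH2O (set 4 + intrinsic 1); this is the baseline alveolar pressure.
Equation of motion (constant flow): PIP = Vt/C + R·V̇ + PEEP.
Vt/C = PIP − R·V̇ − PEEP = 16.4 − 5.1×0.4333 − 5 = 16.4 − 2.21 − 5 = 9.19 cmH2O.
C = Vt / 9.19 = 340 / 9.19 = 36.997 mL/cmH2O.

37.0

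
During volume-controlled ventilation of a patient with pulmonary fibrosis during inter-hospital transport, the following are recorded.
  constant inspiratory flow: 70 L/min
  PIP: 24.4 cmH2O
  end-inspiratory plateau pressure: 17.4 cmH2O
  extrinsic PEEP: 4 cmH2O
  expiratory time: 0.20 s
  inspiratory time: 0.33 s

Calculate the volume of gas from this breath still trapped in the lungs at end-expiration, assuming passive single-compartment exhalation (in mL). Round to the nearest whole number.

121

Flow: 70 L/min ÷ 60 = 1.1667 L/s.
Vt = flow × Ti = 1.1667 L/s × 0.33 s × 1000 mL/L = 385.01 mL.
R = (PIP − Pplat)/V̇ = (24.4 − 17.4) / 1.1667 = 7.0/1.1667 = 6.0 cmH2O·s/L.
C = Vt/(Pplat − PEEP) = 385.01 / (17.4 − 4) = 385.01/13.4 = 28.732 mL/cmH2O.
τ = R × C = 6.0 × 0.02873 L/cmH2O = 0.1724 s.
Fraction remaining = e^(−Te/τ) = e^(−0.20/0.1724) = 0.3135.
Trapped volume = 385.01 × 0.3135 = 120.7 mL.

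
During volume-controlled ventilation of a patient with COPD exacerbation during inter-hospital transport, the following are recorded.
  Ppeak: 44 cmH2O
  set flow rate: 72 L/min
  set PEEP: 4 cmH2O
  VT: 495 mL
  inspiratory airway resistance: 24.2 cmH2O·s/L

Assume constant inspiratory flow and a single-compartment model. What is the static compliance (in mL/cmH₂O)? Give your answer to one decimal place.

45.2

Flow: 72 L/min ÷ 60 = 1.2 L/s.
Equation of motion (constant flow): PIP = Vt/C + R·V̇ + PEEP.
Vt/C = PIP − R·V̇ − PEEP = 44 − 24.2×1.2 − 4 = 44 − 29.04 − 4 = 10.96 cmH2O.
C = Vt / 10.96 = 495 / 10.96 = 45.164 mL/cmH2O.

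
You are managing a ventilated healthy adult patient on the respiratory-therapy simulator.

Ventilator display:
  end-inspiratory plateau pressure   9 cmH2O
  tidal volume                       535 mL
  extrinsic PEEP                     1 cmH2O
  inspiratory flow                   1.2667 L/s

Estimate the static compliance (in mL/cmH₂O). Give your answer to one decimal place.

Cstat = Vt / (Pplat − PEEP) = 535 / (9 − 1) = 535 / 8.0 = 66.875 mL/cmH2O.

66.9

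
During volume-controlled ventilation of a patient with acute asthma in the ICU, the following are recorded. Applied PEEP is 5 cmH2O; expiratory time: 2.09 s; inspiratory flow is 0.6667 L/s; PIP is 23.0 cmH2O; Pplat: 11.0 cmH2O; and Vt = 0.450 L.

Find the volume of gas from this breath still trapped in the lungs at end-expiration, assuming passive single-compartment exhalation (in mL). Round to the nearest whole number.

96

R = (PIP − Pplat)/V̇ = (23.0 − 11.0) / 0.6667 = 12.0/0.6667 = 17.999 cmH2O·s/L.
C = Vt/(Pplat − PEEP) = 450.0 / (11.0 − 5) = 450.0/6.0 = 75.0 mL/cmH2O.
τ = R × C = 17.999 × 0.075 L/cmH2O = 1.35 s.
Fraction remaining = e^(−Te/τ) = e^(−2.09/1.35) = 0.2126.
Trapped volume = 450.0 × 0.2126 = 95.67 mL.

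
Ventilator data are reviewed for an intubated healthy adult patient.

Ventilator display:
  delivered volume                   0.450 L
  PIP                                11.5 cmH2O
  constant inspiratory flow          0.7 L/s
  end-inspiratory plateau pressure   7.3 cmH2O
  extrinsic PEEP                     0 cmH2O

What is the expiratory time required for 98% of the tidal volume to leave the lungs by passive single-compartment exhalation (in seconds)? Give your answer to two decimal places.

1.45

R = (PIP − Pplat)/V̇ = (11.5 − 7.3) / 0.7 = 4.2/0.7 = 6.0 cmH2O·s/L.
C = Vt/(Pplat − PEEP) = 450.0 / (7.3 − 0) = 450.0/7.3 = 61.644 mL/cmH2O.
τ = R × C = 6.0 × 0.06164 L/cmH2O = 0.3698 s.
t = −τ·ln(1 − 0.98) = −0.3698·ln(0.02) = 1.447 s.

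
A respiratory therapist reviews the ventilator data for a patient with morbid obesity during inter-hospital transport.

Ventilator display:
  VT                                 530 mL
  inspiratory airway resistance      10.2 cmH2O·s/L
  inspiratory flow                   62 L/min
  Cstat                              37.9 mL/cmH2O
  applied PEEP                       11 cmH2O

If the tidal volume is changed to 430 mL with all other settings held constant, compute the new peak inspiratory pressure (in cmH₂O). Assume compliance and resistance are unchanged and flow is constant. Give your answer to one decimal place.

Flow: 62 L/min ÷ 60 = 1.0333 L/s.
PIP = Vt/C + R·V̇ + PEEP (constant-flow equation of motion).
Only the elastic term changes: ΔPIP = ΔVt / C = (430 − 530) / 37.9 = -2.639 cmH2O.
Original PIP = 530/37.9 + 10.2×1.0333 + 11 = 35.524 cmH2O; new PIP = 35.524 + (-2.639) = 32.885 cmH2O.

32.9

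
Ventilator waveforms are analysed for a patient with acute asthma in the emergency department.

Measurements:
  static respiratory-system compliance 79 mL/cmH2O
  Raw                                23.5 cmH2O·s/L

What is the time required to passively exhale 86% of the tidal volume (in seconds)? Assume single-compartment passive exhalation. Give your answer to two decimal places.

τ = R × C = 23.5 × 79 mL/cmH2O = 23.5 × 0.079 L/cmH2O = 1.857 s.
Exhaled fraction f = 1 − e^(−t/τ) → t = −τ·ln(1 − f) = −1.857·ln(0.14) = 3.651 s.

3.65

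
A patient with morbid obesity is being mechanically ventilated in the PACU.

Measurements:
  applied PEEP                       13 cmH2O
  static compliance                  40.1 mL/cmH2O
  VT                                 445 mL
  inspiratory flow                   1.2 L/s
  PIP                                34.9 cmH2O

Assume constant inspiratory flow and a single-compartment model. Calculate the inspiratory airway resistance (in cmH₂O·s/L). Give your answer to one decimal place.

9.0

Equation of motion (constant flow): PIP = Vt/C + R·V̇ + PEEP.
R·V̇ = PIP − Vt/C − PEEP = 34.9 − 445/40.1 − 13 = 34.9 − 11.097 − 13 = 10.803 cmH2O.
R = 10.803 / 1.2 = 9.003 cmH2O·s/L.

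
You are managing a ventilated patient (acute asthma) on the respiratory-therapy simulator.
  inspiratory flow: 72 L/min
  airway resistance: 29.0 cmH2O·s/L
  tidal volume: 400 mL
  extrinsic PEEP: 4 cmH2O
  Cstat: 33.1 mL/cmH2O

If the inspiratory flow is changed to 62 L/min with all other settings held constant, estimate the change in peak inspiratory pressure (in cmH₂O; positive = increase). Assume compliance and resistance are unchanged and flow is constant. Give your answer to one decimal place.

Flow: 72 L/min ÷ 60 = 1.2 L/s.
New flow: 62 L/min ÷ 60 = 1.0333 L/s.
PIP = Vt/C + R·V̇ + PEEP (constant-flow equation of motion).
Only the resistive term changes: ΔPIP = R × ΔV̇ = 29.0 × (1.0333 − 1.2) = 29.0 × -0.1667 = -4.834 cmH2O.

-4.8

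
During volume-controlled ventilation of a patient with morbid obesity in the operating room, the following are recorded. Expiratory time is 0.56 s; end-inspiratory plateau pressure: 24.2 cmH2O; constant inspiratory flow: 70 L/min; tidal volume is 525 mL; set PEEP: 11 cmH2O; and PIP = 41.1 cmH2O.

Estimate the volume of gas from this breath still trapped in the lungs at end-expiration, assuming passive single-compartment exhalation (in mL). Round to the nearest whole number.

199

Flow: 70 L/min ÷ 60 = 1.1667 L/s.
R = (PIP − Pplat)/V̇ = (41.1 − 24.2) / 1.1667 = 16.9/1.1667 = 14.485 cmH2O·s/L.
C = Vt/(Pplat − PEEP) = 525.0 / (24.2 − 11) = 525.0/13.2 = 39.773 mL/cmH2O.
τ = R × C = 14.485 × 0.03977 L/cmH2O = 0.5761 s.
Fraction remaining = e^(−Te/τ) = e^(−0.56/0.5761) = 0.3783.
Trapped volume = 525.0 × 0.3783 = 198.61 mL.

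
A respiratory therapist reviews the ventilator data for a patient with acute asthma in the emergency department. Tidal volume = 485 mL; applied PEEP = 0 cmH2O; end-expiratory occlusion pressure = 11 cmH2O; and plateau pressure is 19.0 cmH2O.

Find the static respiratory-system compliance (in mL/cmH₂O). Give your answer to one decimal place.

End-expiratory occlusion gives total PEEP = 11 cmH2O (intrinsic PEEP = 11 − 0 = 11). Use total PEEP for the elastic gradient.
Cstat = Vt / (Pplat − PEEPtotal) = 485 / (19.0 − 11) = 485 / 8.0 = 60.625 mL/cmH2O.

60.6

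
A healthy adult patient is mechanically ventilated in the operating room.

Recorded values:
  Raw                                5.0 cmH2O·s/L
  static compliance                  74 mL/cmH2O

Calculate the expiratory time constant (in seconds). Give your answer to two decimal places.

0.37

τ = R × C = 5.0 × 74 mL/cmH2O = 5.0 × 0.074 L/cmH2O = 0.37 s.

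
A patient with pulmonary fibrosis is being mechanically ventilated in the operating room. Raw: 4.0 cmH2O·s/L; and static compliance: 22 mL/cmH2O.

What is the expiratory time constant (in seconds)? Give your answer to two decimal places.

τ = R × C = 4.0 × 22 mL/cmH2O = 4.0 × 0.022 L/cmH2O = 0.088 s.

0.09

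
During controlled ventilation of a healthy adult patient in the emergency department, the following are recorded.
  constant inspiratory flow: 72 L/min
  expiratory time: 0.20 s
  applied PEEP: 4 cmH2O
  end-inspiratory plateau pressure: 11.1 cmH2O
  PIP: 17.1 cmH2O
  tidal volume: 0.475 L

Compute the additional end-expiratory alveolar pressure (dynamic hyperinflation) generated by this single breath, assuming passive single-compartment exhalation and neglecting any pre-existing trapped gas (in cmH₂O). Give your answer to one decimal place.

Flow: 72 L/min ÷ 60 = 1.2 L/s.
R = (PIP − Pplat)/V̇ = (17.1 − 11.1) / 1.2 = 6.0/1.2 = 5.0 cmH2O·s/L.
C = Vt/(Pplat − PEEP) = 475.0 / (11.1 − 4) = 475.0/7.1 = 66.901 mL/cmH2O.
τ = R × C = 5.0 × 0.0669 L/cmH2O = 0.3345 s.
Fraction remaining = e^(−Te/τ) = e^(−0.20/0.3345) = 0.55; trapped volume = 475.0 × 0.55 = 261.25 mL.
Additional alveolar pressure from trapping ≈ V_trapped / C = 261.25 / 66.901 = 3.905 cmH2O.

3.9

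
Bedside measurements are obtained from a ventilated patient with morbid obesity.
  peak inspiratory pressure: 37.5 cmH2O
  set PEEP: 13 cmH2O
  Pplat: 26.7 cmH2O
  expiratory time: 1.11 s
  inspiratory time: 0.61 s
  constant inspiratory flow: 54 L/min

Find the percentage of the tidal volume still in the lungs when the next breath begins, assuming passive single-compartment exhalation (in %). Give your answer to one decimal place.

Flow: 54 L/min ÷ 60 = 0.9 L/s.
Vt = flow × Ti = 0.9 L/s × 0.61 s × 1000 mL/L = 549.0 mL.
R = (PIP − Pplat)/V̇ = (37.5 − 26.7) / 0.9 = 10.8/0.9 = 12.0 cmH2O·s/L.
C = Vt/(Pplat − PEEP) = 549.0 / (26.7 − 13) = 549.0/13.7 = 40.073 mL/cmH2O.
τ = R × C = 12.0 × 0.04007 L/cmH2O = 0.4808 s.
Fraction remaining at end-expiration = e^(−Te/τ) = e^(−1.11/0.4808) = 0.0994 → 9.94%.

9.9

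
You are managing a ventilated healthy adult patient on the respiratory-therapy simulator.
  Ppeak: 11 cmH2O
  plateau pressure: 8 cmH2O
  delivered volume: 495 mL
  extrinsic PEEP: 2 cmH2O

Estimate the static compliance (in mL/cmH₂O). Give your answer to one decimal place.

Cstat = Vt / (Pplat − PEEP) = 495 / (8 − 2) = 495 / 6.0 = 82.5 mL/cmH2O.

82.5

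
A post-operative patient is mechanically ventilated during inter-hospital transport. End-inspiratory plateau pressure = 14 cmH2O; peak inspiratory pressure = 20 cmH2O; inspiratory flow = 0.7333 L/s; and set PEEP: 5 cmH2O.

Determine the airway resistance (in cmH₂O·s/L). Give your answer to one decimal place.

8.2

Raw = (PIP − Pplat) / flow = (20 − 14) / 0.7333 = 6.0 / 0.7333 = 8.182 cmH2O·s/L.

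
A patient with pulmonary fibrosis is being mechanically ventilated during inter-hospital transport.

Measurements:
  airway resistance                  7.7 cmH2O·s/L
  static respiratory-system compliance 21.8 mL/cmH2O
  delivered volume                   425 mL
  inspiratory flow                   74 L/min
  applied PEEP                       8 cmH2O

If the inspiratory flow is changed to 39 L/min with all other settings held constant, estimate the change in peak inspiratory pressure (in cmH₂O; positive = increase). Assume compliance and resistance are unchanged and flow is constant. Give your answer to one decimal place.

Flow: 74 L/min ÷ 60 = 1.2333 L/s.
New flow: 39 L/min ÷ 60 = 0.65 L/s.
PIP = Vt/C + R·V̇ + PEEP (constant-flow equation of motion).
Only the resistive term changes: ΔPIP = R × ΔV̇ = 7.7 × (0.65 − 1.2333) = 7.7 × -0.5833 = -4.491 cmH2O.

-4.5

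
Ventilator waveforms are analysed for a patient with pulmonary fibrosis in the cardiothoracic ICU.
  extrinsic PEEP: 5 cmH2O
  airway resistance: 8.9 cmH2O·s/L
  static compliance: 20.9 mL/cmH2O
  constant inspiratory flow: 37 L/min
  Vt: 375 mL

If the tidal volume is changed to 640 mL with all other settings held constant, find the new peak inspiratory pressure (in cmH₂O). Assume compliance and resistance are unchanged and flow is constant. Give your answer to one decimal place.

Flow: 37 L/min ÷ 60 = 0.6167 L/s.
PIP = Vt/C + R·V̇ + PEEP (constant-flow equation of motion).
Only the elastic term changes: ΔPIP = ΔVt / C = (640 − 375) / 20.9 = 12.679 cmH2O.
Original PIP = 375/20.9 + 8.9×0.6167 + 5 = 28.431 cmH2O; new PIP = 28.431 + (12.679) = 41.11 cmH2O.

41.1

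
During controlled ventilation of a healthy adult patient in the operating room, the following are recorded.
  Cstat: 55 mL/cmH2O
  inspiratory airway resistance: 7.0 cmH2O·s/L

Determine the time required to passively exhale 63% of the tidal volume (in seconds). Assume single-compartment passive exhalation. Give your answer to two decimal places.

τ = R × C = 7.0 × 55 mL/cmH2O = 7.0 × 0.055 L/cmH2O = 0.385 s.
Exhaled fraction f = 1 − e^(−t/τ) → t = −τ·ln(1 − f) = −0.385·ln(0.37) = 0.3828 s.

0.38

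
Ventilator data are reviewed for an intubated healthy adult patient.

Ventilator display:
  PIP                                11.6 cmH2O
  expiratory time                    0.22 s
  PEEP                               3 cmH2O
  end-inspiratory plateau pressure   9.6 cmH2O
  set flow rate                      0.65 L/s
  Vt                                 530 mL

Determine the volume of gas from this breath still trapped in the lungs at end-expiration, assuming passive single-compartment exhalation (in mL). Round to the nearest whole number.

218

R = (PIP − Pplat)/V̇ = (11.6 − 9.6) / 0.65 = 2.0/0.65 = 3.077 cmH2O·s/L.
C = Vt/(Pplat − PEEP) = 530.0 / (9.6 − 3) = 530.0/6.6 = 80.303 mL/cmH2O.
τ = R × C = 3.077 × 0.0803 L/cmH2O = 0.2471 s.
Fraction remaining = e^(−Te/τ) = e^(−0.22/0.2471) = 0.4105.
Trapped volume = 530.0 × 0.4105 = 217.57 mL.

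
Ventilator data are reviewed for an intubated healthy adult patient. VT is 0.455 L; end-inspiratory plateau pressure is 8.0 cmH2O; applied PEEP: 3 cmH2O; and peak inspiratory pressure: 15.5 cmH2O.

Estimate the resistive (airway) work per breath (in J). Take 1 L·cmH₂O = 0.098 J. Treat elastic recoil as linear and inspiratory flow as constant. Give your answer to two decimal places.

0.33

With constant inspiratory flow the resistive pressure is constant at PIP − Pplat = 15.5 − 8.0 = 7.5 cmH2O, so resistive work = 7.5 × 0.455 = 3.413 L·cmH2O.
× 0.098 J/(L·cmH2O) → 0.3345 J.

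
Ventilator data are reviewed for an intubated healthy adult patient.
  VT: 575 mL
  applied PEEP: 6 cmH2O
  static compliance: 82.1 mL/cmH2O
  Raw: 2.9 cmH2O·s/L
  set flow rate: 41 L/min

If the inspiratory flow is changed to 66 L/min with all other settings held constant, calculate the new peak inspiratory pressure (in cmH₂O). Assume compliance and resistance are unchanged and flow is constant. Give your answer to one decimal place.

Flow: 41 L/min ÷ 60 = 0.6833 L/s.
New flow: 66 L/min ÷ 60 = 1.1 L/s.
PIP = Vt/C + R·V̇ + PEEP (constant-flow equation of motion).
Only the resistive term changes: ΔPIP = R × ΔV̇ = 2.9 × (1.1 − 0.6833) = 2.9 × 0.4167 = 1.208 cmH2O.
Original PIP = 575/82.1 + 2.9×0.6833 + 6 = 14.985 cmH2O; new PIP = 14.985 + (1.208) = 16.193 cmH2O.

16.2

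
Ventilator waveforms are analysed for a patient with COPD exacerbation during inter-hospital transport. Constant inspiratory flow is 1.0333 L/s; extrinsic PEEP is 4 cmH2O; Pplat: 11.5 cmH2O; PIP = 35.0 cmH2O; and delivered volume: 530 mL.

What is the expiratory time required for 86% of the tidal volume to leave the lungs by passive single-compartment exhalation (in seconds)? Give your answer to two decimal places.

R = (PIP − Pplat)/V̇ = (35.0 − 11.5) / 1.0333 = 23.5/1.0333 = 22.743 cmH2O·s/L.
C = Vt/(Pplat − PEEP) = 530.0 / (11.5 − 4) = 530.0/7.5 = 70.667 mL/cmH2O.
τ = R × C = 22.743 × 0.07067 L/cmH2O = 1.607 s.
t = −τ·ln(1 − 0.86) = −1.607·ln(0.14) = 3.16 s.

3.16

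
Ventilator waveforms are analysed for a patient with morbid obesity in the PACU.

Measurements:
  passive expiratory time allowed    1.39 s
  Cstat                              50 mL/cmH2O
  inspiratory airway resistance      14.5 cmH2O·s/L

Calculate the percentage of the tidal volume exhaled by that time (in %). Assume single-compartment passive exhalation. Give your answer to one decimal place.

τ = R × C = 14.5 × 50 mL/cmH2O = 14.5 × 0.050 L/cmH2O = 0.725 s.
Passive exhalation: V(t)/V₀ = e^(−t/τ) = e^(−1.39/0.725) = 0.147.
Fraction exhaled = 1 − 0.147 = 0.853 → 85.3%.

85.3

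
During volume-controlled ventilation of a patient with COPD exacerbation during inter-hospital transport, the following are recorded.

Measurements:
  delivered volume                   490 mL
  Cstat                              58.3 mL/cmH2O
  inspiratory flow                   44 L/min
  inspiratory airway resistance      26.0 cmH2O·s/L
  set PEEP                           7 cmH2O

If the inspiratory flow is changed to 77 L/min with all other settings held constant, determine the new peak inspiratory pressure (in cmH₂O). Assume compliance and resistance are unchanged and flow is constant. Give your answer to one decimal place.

Flow: 44 L/min ÷ 60 = 0.7333 L/s.
New flow: 77 L/min ÷ 60 = 1.2833 L/s.
PIP = Vt/C + R·V̇ + PEEP (constant-flow equation of motion).
Only the resistive term changes: ΔPIP = R × ΔV̇ = 26.0 × (1.2833 − 0.7333) = 26.0 × 0.55 = 14.3 cmH2O.
Original PIP = 490/58.3 + 26.0×0.7333 + 7 = 34.471 cmH2O; new PIP = 34.471 + (14.3) = 48.771 cmH2O.

48.8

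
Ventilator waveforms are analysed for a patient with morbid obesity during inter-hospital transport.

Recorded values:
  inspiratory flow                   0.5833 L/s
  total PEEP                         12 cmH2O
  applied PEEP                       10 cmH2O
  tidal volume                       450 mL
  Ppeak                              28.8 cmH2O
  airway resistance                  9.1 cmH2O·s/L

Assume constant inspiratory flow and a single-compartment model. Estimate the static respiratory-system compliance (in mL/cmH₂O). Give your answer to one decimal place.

Total PEEP = 12 cmH2O (set 10 + intrinsic 2); this is the baseline alveolar pressure.
Equation of motion (constant flow): PIP = Vt/C + R·V̇ + PEEP.
Vt/C = PIP − R·V̇ − PEEP = 28.8 − 9.1×0.5833 − 12 = 28.8 − 5.308 − 12 = 11.492 cmH2O.
C = Vt / 11.492 = 450 / 11.492 = 39.158 mL/cmH2O.

39.2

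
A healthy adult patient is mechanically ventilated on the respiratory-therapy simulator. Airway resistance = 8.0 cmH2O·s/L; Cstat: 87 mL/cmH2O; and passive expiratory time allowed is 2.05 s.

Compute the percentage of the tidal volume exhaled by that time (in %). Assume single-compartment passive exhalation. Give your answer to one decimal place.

94.7

τ = R × C = 8.0 × 87 mL/cmH2O = 8.0 × 0.087 L/cmH2O = 0.696 s.
Passive exhalation: V(t)/V₀ = e^(−t/τ) = e^(−2.05/0.696) = 0.05258.
Fraction exhaled = 1 − 0.05258 = 0.9474 → 94.74%.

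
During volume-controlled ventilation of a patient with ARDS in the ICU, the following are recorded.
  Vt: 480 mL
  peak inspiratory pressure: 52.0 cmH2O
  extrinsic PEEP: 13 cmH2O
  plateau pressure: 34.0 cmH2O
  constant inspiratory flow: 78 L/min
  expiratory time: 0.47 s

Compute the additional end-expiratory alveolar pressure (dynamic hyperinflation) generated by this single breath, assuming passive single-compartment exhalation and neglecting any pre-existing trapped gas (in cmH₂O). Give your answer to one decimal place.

Flow: 78 L/min ÷ 60 = 1.3 L/s.
R = (PIP − Pplat)/V̇ = (52.0 − 34.0) / 1.3 = 18.0/1.3 = 13.846 cmH2O·s/L.
C = Vt/(Pplat − PEEP) = 480.0 / (34.0 − 13) = 480.0/21.0 = 22.857 mL/cmH2O.
τ = R × C = 13.846 × 0.02286 L/cmH2O = 0.3165 s.
Fraction remaining = e^(−Te/τ) = e^(−0.47/0.3165) = 0.2265; trapped volume = 480.0 × 0.2265 = 108.72 mL.
Additional alveolar pressure from trapping ≈ V_trapped / C = 108.72 / 22.857 = 4.757 cmH2O.

4.8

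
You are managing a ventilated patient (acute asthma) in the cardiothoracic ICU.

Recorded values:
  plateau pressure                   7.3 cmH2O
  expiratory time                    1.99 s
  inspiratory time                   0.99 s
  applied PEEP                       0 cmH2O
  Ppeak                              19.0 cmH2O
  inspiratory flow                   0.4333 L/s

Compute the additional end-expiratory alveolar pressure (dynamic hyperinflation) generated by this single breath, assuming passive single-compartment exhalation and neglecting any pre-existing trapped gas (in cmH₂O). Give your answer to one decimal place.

Vt = flow × Ti = 0.4333 L/s × 0.99 s × 1000 mL/L = 428.97 mL.
R = (PIP − Pplat)/V̇ = (19.0 − 7.3) / 0.4333 = 11.7/0.4333 = 27.002 cmH2O·s/L.
C = Vt/(Pplat − PEEP) = 428.97 / (7.3 − 0) = 428.97/7.3 = 58.763 mL/cmH2O.
τ = R × C = 27.002 × 0.05876 L/cmH2O = 1.587 s.
Fraction remaining = e^(−Te/τ) = e^(−1.99/1.587) = 0.2854; trapped volume = 428.97 × 0.2854 = 122.43 mL.
Additional alveolar pressure from trapping ≈ V_trapped / C = 122.43 / 58.763 = 2.083 cmH2O.

2.1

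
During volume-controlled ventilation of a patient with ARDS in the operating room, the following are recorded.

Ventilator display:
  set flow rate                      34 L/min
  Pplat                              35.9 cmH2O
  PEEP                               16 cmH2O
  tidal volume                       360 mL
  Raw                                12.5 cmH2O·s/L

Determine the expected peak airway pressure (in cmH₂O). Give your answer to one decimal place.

Flow: 34 L/min ÷ 60 = 0.5667 L/s.
PIP = Pplat + Raw × flow = 35.9 + 12.5 × 0.5667 = 35.9 + 7.084 = 42.984 cmH2O.

43.0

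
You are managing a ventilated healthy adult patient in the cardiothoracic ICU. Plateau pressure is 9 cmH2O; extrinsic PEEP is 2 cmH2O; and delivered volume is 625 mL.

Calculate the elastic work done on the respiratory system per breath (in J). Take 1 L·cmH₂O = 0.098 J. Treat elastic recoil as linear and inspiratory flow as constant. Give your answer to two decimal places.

Elastic work ≈ ½ × (Pplat − PEEP) × Vt = 0.5 × (9 − 2) × 0.625 L = 0.5 × 7.0 × 0.625 = 2.188 L·cmH2O.
× 0.098 J/(L·cmH2O) → 0.2144 J.

0.21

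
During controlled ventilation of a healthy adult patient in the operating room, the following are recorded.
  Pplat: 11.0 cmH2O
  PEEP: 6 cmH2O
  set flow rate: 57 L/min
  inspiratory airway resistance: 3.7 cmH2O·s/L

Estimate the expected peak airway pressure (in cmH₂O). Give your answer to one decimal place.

Flow: 57 L/min ÷ 60 = 0.95 L/s.
PIP = Pplat + Raw × flow = 11.0 + 3.7 × 0.95 = 11.0 + 3.515 = 14.515 cmH2O.

14.5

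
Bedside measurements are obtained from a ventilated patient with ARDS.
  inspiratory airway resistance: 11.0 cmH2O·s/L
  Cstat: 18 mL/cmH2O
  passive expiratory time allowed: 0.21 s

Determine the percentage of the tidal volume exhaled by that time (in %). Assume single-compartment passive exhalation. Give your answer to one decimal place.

65.4

τ = R × C = 11.0 × 18 mL/cmH2O = 11.0 × 0.018 L/cmH2O = 0.198 s.
Passive exhalation: V(t)/V₀ = e^(−t/τ) = e^(−0.21/0.198) = 0.3462.
Fraction exhaled = 1 − 0.3462 = 0.6538 → 65.38%.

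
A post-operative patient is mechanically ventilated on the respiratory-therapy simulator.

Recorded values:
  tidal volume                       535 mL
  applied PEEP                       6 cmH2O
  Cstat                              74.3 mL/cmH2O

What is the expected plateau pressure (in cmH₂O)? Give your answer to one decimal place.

13.2

Pplat = PEEP + Vt / Cstat = 6 + 535 / 74.3 = 6 + 7.201 = 13.201 cmH2O.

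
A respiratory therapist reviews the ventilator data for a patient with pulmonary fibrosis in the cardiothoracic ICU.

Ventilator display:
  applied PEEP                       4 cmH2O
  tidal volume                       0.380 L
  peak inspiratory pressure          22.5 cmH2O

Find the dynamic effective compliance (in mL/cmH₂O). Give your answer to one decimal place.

Dynamic compliance = Vt / (PIP − PEEP) = 380 / (22.5 − 4) = 380 / 18.5 = 20.541 mL/cmH2O.

20.5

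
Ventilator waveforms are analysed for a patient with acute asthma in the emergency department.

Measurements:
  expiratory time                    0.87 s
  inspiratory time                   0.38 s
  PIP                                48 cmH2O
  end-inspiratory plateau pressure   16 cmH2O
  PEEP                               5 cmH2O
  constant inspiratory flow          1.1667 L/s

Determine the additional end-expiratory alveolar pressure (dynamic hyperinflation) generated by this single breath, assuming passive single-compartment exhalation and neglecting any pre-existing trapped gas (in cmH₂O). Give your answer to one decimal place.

Vt = flow × Ti = 1.1667 L/s × 0.38 s × 1000 mL/L = 443.35 mL.
R = (PIP − Pplat)/V̇ = (48 − 16) / 1.1667 = 32.0/1.1667 = 27.428 cmH2O·s/L.
C = Vt/(Pplat − PEEP) = 443.35 / (16 − 5) = 443.35/11.0 = 40.305 mL/cmH2O.
τ = R × C = 27.428 × 0.04031 L/cmH2O = 1.106 s.
Fraction remaining = e^(−Te/τ) = e^(−0.87/1.106) = 0.4554; trapped volume = 443.35 × 0.4554 = 201.9 mL.
Additional alveolar pressure from trapping ≈ V_trapped / C = 201.9 / 40.305 = 5.009 cmH2O.

5.0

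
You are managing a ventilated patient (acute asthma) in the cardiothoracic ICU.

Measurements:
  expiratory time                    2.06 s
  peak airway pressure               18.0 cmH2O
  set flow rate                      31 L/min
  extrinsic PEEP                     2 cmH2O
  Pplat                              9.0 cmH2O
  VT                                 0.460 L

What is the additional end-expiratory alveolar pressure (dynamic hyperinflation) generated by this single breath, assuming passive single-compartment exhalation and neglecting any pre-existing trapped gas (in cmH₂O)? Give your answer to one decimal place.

1.2

Flow: 31 L/min ÷ 60 = 0.5167 L/s.
R = (PIP − Pplat)/V̇ = (18.0 − 9.0) / 0.5167 = 9.0/0.5167 = 17.418 cmH2O·s/L.
C = Vt/(Pplat − PEEP) = 460.0 / (9.0 − 2) = 460.0/7.0 = 65.714 mL/cmH2O.
τ = R × C = 17.418 × 0.06571 L/cmH2O = 1.145 s.
Fraction remaining = e^(−Te/τ) = e^(−2.06/1.145) = 0.1654; trapped volume = 460.0 × 0.1654 = 76.084 mL.
Additional alveolar pressure from trapping ≈ V_trapped / C = 76.084 / 65.714 = 1.158 cmH2O.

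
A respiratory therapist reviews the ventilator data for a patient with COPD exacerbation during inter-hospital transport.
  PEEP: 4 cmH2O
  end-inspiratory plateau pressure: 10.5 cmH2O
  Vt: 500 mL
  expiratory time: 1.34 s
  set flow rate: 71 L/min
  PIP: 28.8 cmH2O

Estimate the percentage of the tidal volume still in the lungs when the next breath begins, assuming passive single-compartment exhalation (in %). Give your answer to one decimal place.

32.4

Flow: 71 L/min ÷ 60 = 1.1833 L/s.
R = (PIP − Pplat)/V̇ = (28.8 − 10.5) / 1.1833 = 18.3/1.1833 = 15.465 cmH2O·s/L.
C = Vt/(Pplat − PEEP) = 500.0 / (10.5 − 4) = 500.0/6.5 = 76.923 mL/cmH2O.
τ = R × C = 15.465 × 0.07692 L/cmH2O = 1.19 s.
Fraction remaining at end-expiration = e^(−Te/τ) = e^(−1.34/1.19) = 0.3243 → 32.43%.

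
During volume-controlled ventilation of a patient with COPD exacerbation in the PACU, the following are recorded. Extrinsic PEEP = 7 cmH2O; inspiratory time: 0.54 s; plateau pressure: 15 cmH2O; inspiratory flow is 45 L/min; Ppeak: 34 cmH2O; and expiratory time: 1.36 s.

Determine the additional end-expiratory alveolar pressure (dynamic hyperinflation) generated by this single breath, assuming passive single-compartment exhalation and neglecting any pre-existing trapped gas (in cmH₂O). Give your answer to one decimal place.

Flow: 45 L/min ÷ 60 = 0.75 L/s.
Vt = flow × Ti = 0.75 L/s × 0.54 s × 1000 mL/L = 405.0 mL.
R = (PIP − Pplat)/V̇ = (34 − 15) / 0.75 = 19.0/0.75 = 25.333 cmH2O·s/L.
C = Vt/(Pplat − PEEP) = 405.0 / (15 − 7) = 405.0/8.0 = 50.625 mL/cmH2O.
τ = R × C = 25.333 × 0.05063 L/cmH2O = 1.283 s.
Fraction remaining = e^(−Te/τ) = e^(−1.36/1.283) = 0.3465; trapped volume = 405.0 × 0.3465 = 140.33 mL.
Additional alveolar pressure from trapping ≈ V_trapped / C = 140.33 / 50.625 = 2.772 cmH2O.

2.8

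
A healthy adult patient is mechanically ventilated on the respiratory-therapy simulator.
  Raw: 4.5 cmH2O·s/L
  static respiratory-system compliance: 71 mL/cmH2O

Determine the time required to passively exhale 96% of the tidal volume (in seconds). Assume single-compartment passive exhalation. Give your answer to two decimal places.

1.03

τ = R × C = 4.5 × 71 mL/cmH2O = 4.5 × 0.071 L/cmH2O = 0.3195 s.
Exhaled fraction f = 1 − e^(−t/τ) → t = −τ·ln(1 − f) = −0.3195·ln(0.04) = 1.028 s.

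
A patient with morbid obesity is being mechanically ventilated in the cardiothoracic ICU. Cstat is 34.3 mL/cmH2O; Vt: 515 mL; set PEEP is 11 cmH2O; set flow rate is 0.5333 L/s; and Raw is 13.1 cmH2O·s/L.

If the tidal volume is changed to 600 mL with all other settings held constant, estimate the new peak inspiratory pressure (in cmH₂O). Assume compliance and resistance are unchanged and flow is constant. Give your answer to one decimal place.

35.5

PIP = Vt/C + R·V̇ + PEEP (constant-flow equation of motion).
Only the elastic term changes: ΔPIP = ΔVt / C = (600 − 515) / 34.3 = 2.478 cmH2O.
Original PIP = 515/34.3 + 13.1×0.5333 + 11 = 33.001 cmH2O; new PIP = 33.001 + (2.478) = 35.479 cmH2O.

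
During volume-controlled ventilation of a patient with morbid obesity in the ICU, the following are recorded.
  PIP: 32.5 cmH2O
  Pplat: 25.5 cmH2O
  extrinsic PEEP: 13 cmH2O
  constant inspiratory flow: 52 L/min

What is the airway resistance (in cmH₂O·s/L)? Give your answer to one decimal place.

Flow: 52 L/min ÷ 60 = 0.8667 L/s.
Raw = (PIP − Pplat) / flow = (32.5 − 25.5) / 0.8667 = 7.0 / 0.8667 = 8.077 cmH2O·s/L.

8.1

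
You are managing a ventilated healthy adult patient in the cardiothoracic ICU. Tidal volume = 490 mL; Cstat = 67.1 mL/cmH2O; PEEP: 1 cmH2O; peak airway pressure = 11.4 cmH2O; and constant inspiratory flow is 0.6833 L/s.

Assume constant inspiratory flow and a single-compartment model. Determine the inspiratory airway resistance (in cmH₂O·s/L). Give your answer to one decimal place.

4.5

Equation of motion (constant flow): PIP = Vt/C + R·V̇ + PEEP.
R·V̇ = PIP − Vt/C − PEEP = 11.4 − 490/67.1 − 1 = 11.4 − 7.303 − 1 = 3.097 cmH2O.
R = 3.097 / 0.6833 = 4.532 cmH2O·s/L.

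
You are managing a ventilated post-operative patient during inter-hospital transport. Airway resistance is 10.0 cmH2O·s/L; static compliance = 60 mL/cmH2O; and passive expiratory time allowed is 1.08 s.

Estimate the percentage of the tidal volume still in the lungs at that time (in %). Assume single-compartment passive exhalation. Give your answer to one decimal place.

16.5

τ = R × C = 10.0 × 60 mL/cmH2O = 10.0 × 0.060 L/cmH2O = 0.6 s.
Passive exhalation: V(t)/V₀ = e^(−t/τ) = e^(−1.08/0.6) = 0.1653.
Fraction remaining = 0.1653 → 16.53%.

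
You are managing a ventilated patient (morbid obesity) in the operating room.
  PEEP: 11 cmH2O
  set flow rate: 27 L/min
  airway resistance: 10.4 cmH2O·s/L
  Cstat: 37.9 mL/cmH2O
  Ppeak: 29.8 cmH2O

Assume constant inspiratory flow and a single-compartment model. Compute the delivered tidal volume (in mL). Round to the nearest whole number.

535

Flow: 27 L/min ÷ 60 = 0.45 L/s.
Equation of motion (constant flow): PIP = Vt/C + R·V̇ + PEEP.
Vt/C = PIP − R·V̇ − PEEP = 29.8 − 4.68 − 11 = 14.12 cmH2O.
Vt = C × 14.12 = 37.9 × 14.12 = 535.15 mL.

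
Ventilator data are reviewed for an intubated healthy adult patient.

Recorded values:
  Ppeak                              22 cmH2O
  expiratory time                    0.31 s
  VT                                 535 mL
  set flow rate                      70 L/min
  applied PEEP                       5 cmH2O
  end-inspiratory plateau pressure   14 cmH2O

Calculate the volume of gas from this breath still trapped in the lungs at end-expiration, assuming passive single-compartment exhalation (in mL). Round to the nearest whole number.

Flow: 70 L/min ÷ 60 = 1.1667 L/s.
R = (PIP − Pplat)/V̇ = (22 − 14) / 1.1667 = 8.0/1.1667 = 6.857 cmH2O·s/L.
C = Vt/(Pplat − PEEP) = 535.0 / (14 − 5) = 535.0/9.0 = 59.444 mL/cmH2O.
τ = R × C = 6.857 × 0.05944 L/cmH2O = 0.4076 s.
Fraction remaining = e^(−Te/τ) = e^(−0.31/0.4076) = 0.4674.
Trapped volume = 535.0 × 0.4674 = 250.06 mL.

250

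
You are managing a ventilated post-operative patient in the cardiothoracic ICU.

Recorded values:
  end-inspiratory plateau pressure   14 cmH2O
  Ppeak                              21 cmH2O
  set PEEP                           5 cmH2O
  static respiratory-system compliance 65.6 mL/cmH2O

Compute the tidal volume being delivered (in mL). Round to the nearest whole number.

590

Vt = Cstat × (Pplat − PEEP) = 65.6 × (14 − 5) = 65.6 × 9.0 = 590.4 mL.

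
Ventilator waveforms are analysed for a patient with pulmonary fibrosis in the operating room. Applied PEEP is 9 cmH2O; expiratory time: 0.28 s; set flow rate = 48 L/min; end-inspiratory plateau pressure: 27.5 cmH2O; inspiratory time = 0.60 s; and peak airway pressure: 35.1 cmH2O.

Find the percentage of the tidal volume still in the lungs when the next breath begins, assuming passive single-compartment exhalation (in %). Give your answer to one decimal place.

32.1

Flow: 48 L/min ÷ 60 = 0.8 L/s.
Vt = flow × Ti = 0.8 L/s × 0.60 s × 1000 mL/L = 480.0 mL.
R = (PIP − Pplat)/V̇ = (35.1 − 27.5) / 0.8 = 7.6/0.8 = 9.5 cmH2O·s/L.
C = Vt/(Pplat − PEEP) = 480.0 / (27.5 − 9) = 480.0/18.5 = 25.946 mL/cmH2O.
τ = R × C = 9.5 × 0.02595 L/cmH2O = 0.2465 s.
Fraction remaining at end-expiration = e^(−Te/τ) = e^(−0.28/0.2465) = 0.3211 → 32.11%.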